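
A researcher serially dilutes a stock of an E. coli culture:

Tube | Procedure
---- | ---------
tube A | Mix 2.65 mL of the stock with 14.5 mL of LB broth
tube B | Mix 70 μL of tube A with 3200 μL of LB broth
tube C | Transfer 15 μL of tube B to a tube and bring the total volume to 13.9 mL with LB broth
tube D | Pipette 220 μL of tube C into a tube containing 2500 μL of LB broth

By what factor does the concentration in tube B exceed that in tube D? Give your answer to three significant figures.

1.15 × 10^4

Step 1: 2.65 mL + 14.5 mL = 17.15 mL total → factor 17.15/2.65 = 6.4717
Step 2: 70 μL + 3200 μL = 3270 μL total → factor 3270/70 = 46.714
Step 3: 15 μL brought to 13.9 mL → factor 13900/15 = 926.67
Step 4: 220 μL + 2500 μL = 2720 μL total → factor 2720/220 = 12.364
Dilution factor to tube B = 302.32; to tube D = 3.4637 × 10^6
[tube B]/[tube D] = (factor to tube D)/(factor to tube B) = 3.4637 × 10^6/302.32 = 1.15 × 10^4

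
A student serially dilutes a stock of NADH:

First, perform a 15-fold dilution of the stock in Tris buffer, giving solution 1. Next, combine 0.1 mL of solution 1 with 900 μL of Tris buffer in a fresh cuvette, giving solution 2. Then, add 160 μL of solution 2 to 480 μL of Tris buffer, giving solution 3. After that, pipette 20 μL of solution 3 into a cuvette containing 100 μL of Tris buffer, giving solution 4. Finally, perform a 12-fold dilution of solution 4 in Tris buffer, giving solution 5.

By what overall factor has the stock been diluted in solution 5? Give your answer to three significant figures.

Step 1: 15-fold → factor 15
Step 2: 0.1 mL + 900 μL = 1 mL total → factor 1/0.1 = 10
Step 3: 160 μL + 480 μL = 640 μL total → factor 640/160 = 4
Step 4: 20 μL + 100 μL = 120 μL total → factor 120/20 = 6
Step 5: 12-fold → factor 12
Overall dilution factor = 15 × 10 × 4 × 6 × 12 = 43200

4.32 × 10^4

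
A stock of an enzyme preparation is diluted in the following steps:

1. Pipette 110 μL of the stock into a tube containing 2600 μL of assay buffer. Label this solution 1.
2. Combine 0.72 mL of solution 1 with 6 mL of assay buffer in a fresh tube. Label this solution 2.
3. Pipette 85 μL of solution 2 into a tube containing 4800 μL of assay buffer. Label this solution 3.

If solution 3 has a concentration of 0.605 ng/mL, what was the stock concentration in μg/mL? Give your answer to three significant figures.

7.99 μg/mL

Step 1: 110 μL + 2600 μL = 2710 μL total → factor 2710/110 = 24.636
Step 2: 0.72 mL + 6 mL = 6.72 mL total → factor 6.72/0.72 = 9.3333
Step 3: 85 μL + 4800 μL = 4885 μL total → factor 4885/85 = 57.471
Overall dilution factor = 24.636 × 9.3333 × 57.471 = 13215
Stock = 0.605 ng/mL × 13215 = 7995 ng/mL = 7.99 μg/mL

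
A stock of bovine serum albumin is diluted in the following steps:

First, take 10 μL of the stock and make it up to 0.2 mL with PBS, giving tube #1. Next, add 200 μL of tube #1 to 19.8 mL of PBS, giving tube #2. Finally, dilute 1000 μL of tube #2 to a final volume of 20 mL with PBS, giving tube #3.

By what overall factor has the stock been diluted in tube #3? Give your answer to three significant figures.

Step 1: 10 μL brought to 0.2 mL → factor 200/10 = 20
Step 2: 200 μL + 19.8 mL = 20000 μL total → factor 20000/200 = 100
Step 3: 1000 μL brought to 20 mL → factor 20000/1000 = 20
Overall dilution factor = 20 × 100 × 20 = 40000

4.00 × 10^4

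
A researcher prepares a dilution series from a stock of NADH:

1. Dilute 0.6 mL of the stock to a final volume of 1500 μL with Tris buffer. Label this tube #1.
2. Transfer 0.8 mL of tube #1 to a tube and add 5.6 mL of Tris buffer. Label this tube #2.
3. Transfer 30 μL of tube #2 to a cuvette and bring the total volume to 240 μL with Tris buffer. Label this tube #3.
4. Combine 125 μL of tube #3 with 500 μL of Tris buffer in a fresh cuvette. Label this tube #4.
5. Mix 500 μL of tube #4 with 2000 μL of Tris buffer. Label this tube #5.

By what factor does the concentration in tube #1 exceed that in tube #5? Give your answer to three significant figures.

1.60 × 10^3

Step 1: 0.6 mL brought to 1500 μL → factor 1.5/0.6 = 2.5
Step 2: 0.8 mL + 5.6 mL = 6.4 mL total → factor 6.4/0.8 = 8
Step 3: 30 μL brought to 240 μL → factor 240/30 = 8
Step 4: 125 μL + 500 μL = 625 μL total → factor 625/125 = 5
Step 5: 500 μL + 2000 μL = 2500 μL total → factor 2500/500 = 5
Dilution factor to tube #1 = 2.5; to tube #5 = 4000
[tube #1]/[tube #5] = (factor to tube #5)/(factor to tube #1) = 4000/2.5 = 1.60 × 10^3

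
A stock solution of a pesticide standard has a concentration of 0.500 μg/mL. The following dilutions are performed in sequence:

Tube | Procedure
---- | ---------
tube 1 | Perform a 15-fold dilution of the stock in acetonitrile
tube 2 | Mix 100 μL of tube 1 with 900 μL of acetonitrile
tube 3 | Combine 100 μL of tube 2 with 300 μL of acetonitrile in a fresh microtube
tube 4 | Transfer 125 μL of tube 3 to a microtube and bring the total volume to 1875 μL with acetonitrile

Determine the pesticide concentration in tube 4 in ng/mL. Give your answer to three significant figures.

Step 1: 15-fold → factor 15
Step 2: 100 μL + 900 μL = 1000 μL total → factor 1000/100 = 10
Step 3: 100 μL + 300 μL = 400 μL total → factor 400/100 = 4
Step 4: 125 μL brought to 1875 μL → factor 1875/125 = 15
Overall dilution factor = 15 × 10 × 4 × 15 = 9000
Final = 0.500 μg/mL / 9000 = 5.556 × 10^-5 μg/mL = 0.0556 ng/mL

0.0556 ng/mL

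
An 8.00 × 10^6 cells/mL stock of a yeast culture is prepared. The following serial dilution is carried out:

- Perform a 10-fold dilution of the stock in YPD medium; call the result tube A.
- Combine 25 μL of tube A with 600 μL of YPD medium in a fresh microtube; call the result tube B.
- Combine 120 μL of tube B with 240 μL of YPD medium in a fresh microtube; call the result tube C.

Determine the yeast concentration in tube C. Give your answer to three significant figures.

1.07 × 10^4 cells/mL

Step 1: 10-fold → factor 10
Step 2: 25 μL + 600 μL = 625 μL total → factor 625/25 = 25
Step 3: 120 μL + 240 μL = 360 μL total → factor 360/120 = 3
Overall dilution factor = 10 × 25 × 3 = 750
Final = 8.00 × 10^6 cells/mL / 750 = 1.07 × 10^4 cells/mL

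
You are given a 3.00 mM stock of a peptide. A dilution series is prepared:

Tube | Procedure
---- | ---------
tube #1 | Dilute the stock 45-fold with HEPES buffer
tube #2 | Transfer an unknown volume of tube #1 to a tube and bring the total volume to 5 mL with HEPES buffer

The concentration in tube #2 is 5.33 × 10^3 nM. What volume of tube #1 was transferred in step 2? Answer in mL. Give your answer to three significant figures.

Step 1: 45-fold → factor 45
Step 2: v brought to 5 mL → factor = 5 mL/v
Product of known-step factors = 45
Overall factor = 3.00 mM / (5.33 × 10^3 nM) = 562.85
Step-2 factor = 562.85 / 45 = 12.508
v = 5 mL / 12.508 = 0.400 mL

0.400 mL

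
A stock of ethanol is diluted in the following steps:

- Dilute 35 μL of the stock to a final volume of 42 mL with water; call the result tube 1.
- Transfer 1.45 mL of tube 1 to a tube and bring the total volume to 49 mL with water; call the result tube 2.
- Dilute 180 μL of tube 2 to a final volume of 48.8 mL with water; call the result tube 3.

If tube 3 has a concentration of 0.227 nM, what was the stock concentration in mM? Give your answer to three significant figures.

2.50 mM

Step 1: 35 μL brought to 42 mL → factor 42000/35 = 1200
Step 2: 1.45 mL brought to 49 mL → factor 49/1.45 = 33.793
Step 3: 180 μL brought to 48.8 mL → factor 48800/180 = 271.11
Overall dilution factor = 1200 × 33.793 × 271.11 = 1.0994 × 10^7
Stock = 0.227 nM × 1.0994 × 10^7 = 2.496 × 10^6 nM = 2.50 mM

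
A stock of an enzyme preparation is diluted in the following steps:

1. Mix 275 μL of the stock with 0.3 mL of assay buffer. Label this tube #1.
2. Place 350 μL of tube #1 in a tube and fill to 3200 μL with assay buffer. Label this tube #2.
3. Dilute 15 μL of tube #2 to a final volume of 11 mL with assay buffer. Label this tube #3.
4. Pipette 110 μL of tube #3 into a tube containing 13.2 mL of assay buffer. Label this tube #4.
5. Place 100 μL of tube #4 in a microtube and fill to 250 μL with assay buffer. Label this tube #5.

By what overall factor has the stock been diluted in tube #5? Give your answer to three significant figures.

Step 1: 275 μL + 0.3 mL = 575 μL total → factor 575/275 = 2.0909
Step 2: 350 μL brought to 3200 μL → factor 3200/350 = 9.1429
Step 3: 15 μL brought to 11 mL → factor 11000/15 = 733.33
Step 4: 110 μL + 13.2 mL = 13310 μL total → factor 13310/110 = 121
Step 5: 100 μL brought to 250 μL → factor 250/100 = 2.5
Overall dilution factor = 2.0909 × 9.1429 × 733.33 × 121 × 2.5 = 4.2408 × 10^6

4.24 × 10^6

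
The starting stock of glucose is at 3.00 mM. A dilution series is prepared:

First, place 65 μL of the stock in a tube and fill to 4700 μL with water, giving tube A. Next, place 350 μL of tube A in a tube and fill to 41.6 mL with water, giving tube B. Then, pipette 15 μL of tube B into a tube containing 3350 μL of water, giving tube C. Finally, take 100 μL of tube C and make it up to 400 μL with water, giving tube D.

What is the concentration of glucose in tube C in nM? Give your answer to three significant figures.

Step 1: 65 μL brought to 4700 μL → factor 4700/65 = 72.308
Step 2: 350 μL brought to 41.6 mL → factor 41600/350 = 118.86
Step 3: 15 μL + 3350 μL = 3365 μL total → factor 3365/15 = 224.33
Dilution factor through tube C = 72.308 × 118.86 × 224.33 = 1.928 × 10^6
[tube C] = 3.00 mM / 1.928 × 10^6 = 1.556 × 10^-6 mM = 1.56 nM

1.56 nM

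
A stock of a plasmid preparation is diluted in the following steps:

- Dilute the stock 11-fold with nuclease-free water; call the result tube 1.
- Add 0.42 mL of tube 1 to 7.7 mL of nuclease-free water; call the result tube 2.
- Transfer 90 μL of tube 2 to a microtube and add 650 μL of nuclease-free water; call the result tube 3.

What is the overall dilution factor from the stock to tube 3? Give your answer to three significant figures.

1.75 × 10^3

Step 1: 11-fold → factor 11
Step 2: 0.42 mL + 7.7 mL = 8.12 mL total → factor 8.12/0.42 = 19.333
Step 3: 90 μL + 650 μL = 740 μL total → factor 740/90 = 8.2222
Overall dilution factor = 11 × 19.333 × 8.2222 = 1748.6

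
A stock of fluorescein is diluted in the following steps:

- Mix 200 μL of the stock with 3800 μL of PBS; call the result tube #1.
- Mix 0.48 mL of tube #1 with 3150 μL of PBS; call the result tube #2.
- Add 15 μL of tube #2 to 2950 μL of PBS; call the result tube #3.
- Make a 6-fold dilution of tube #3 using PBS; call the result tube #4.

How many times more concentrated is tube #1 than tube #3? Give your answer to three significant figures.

1.49 × 10^3

Step 1: 200 μL + 3800 μL = 4000 μL total → factor 4000/200 = 20
Step 2: 0.48 mL + 3150 μL = 3.63 mL total → factor 3.63/0.48 = 7.5625
Step 3: 15 μL + 2950 μL = 2965 μL total → factor 2965/15 = 197.67
Dilution factor to tube #1 = 20; to tube #3 = 29897
[tube #1]/[tube #3] = (factor to tube #3)/(factor to tube #1) = 29897/20 = 1.49 × 10^3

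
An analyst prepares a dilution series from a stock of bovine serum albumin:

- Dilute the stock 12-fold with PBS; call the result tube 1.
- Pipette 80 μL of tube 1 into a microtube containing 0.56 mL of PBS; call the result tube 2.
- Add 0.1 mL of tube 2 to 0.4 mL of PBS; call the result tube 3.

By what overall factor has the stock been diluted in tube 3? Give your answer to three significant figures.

Step 1: 12-fold → factor 12
Step 2: 80 μL + 0.56 mL = 640 μL total → factor 640/80 = 8
Step 3: 0.1 mL + 0.4 mL = 0.5 mL total → factor 0.5/0.1 = 5
Overall dilution factor = 12 × 8 × 5 = 480

480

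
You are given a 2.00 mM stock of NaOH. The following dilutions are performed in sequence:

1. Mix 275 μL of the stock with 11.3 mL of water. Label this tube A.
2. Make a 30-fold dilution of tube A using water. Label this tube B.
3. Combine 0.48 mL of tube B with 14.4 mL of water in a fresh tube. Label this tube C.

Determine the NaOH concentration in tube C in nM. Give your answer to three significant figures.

Step 1: 275 μL + 11.3 mL = 11575 μL total → factor 11575/275 = 42.091
Step 2: 30-fold → factor 30
Step 3: 0.48 mL + 14.4 mL = 14.88 mL total → factor 14.88/0.48 = 31
Overall dilution factor = 42.091 × 30 × 31 = 39145
Final = 2.00 mM / 39145 = 5.109 × 10^-5 mM = 51.1 nM

51.1 nM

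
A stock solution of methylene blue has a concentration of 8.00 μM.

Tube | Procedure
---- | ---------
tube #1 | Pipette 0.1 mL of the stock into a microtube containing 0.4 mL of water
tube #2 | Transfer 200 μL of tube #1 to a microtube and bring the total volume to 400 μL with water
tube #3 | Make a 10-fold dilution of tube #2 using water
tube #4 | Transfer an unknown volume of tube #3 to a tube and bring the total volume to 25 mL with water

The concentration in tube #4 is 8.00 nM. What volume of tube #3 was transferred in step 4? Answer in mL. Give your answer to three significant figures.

Step 1: 0.1 mL + 0.4 mL = 0.5 mL total → factor 0.5/0.1 = 5
Step 2: 200 μL brought to 400 μL → factor 400/200 = 2
Step 3: 10-fold → factor 10
Step 4: v brought to 25 mL → factor = 25 mL/v
Product of known-step factors = 100
Overall factor = 8.00 μM / (8.00 nM) = 1000
Step-4 factor = 1000 / 100 = 10
v = 25 mL / 10 = 2.50 mL

2.50 mL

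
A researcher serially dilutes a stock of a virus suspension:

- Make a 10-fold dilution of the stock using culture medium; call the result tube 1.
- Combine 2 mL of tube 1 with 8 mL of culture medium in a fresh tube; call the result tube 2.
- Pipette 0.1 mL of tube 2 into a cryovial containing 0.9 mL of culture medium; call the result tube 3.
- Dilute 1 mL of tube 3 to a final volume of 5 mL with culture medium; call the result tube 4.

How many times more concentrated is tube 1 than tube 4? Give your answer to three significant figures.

Step 1: 10-fold → factor 10
Step 2: 2 mL + 8 mL = 10 mL total → factor 10/2 = 5
Step 3: 0.1 mL + 0.9 mL = 1 mL total → factor 1/0.1 = 10
Step 4: 1 mL brought to 5 mL → factor 5/1 = 5
Dilution factor to tube 1 = 10; to tube 4 = 2500
[tube 1]/[tube 4] = (factor to tube 4)/(factor to tube 1) = 2500/10 = 250

250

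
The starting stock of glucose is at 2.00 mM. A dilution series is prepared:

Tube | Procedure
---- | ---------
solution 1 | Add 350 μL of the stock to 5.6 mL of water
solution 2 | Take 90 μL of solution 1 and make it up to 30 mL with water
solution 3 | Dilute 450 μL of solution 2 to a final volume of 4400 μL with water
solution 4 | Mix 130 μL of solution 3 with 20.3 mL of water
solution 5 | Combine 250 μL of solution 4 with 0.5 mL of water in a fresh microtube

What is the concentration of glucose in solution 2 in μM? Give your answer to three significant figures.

Step 1: 350 μL + 5.6 mL = 5950 μL total → factor 5950/350 = 17
Step 2: 90 μL brought to 30 mL → factor 30000/90 = 333.33
Dilution factor through solution 2 = 17 × 333.33 = 5666.7
[solution 2] = 2.00 mM / 5666.7 = 0.0003529 mM = 0.353 μM

0.353 μM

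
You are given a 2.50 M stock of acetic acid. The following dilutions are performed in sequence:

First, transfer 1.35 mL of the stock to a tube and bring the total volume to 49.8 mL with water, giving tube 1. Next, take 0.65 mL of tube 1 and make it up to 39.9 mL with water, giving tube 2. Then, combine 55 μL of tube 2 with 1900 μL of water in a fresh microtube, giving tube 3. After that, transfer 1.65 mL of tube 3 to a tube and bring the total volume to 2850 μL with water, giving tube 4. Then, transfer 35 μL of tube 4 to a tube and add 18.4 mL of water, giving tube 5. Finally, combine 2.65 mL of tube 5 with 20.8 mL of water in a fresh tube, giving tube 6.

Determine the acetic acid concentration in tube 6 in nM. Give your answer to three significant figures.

3.86 nM

Step 1: 1.35 mL brought to 49.8 mL → factor 49.8/1.35 = 36.889
Step 2: 0.65 mL brought to 39.9 mL → factor 39.9/0.65 = 61.385
Step 3: 55 μL + 1900 μL = 1955 μL total → factor 1955/55 = 35.545
Step 4: 1.65 mL brought to 2850 μL → factor 2.85/1.65 = 1.7273
Step 5: 35 μL + 18.4 mL = 18435 μL total → factor 18435/35 = 526.71
Step 6: 2.65 mL + 20.8 mL = 23.45 mL total → factor 23.45/2.65 = 8.8491
Overall dilution factor = 36.889 × 61.385 × 35.545 × 1.7273 × 526.71 × 8.8491 = 6.48 × 10^8
Final = 2.50 M / 6.48 × 10^8 = 3.858 × 10^-9 M = 3.86 nM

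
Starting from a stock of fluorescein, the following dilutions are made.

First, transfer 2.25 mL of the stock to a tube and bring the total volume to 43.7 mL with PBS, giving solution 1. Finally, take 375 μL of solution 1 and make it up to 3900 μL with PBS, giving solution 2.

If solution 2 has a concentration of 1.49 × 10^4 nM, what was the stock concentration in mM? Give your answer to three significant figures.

3.01 mM

Step 1: 2.25 mL brought to 43.7 mL → factor 43.7/2.25 = 19.422
Step 2: 375 μL brought to 3900 μL → factor 3900/375 = 10.4
Overall dilution factor = 19.422 × 10.4 = 201.99
Stock = 1.49 × 10^4 nM × 201.99 = 3.010 × 10^6 nM = 3.01 mM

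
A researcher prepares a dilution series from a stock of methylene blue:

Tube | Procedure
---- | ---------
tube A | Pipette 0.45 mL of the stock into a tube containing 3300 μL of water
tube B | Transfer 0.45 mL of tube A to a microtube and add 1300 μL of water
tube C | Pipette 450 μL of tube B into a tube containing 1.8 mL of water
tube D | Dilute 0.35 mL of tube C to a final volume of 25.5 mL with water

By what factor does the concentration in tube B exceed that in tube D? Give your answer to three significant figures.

364

Step 1: 0.45 mL + 3300 μL = 3.75 mL total → factor 3.75/0.45 = 8.3333
Step 2: 0.45 mL + 1300 μL = 1.75 mL total → factor 1.75/0.45 = 3.8889
Step 3: 450 μL + 1.8 mL = 2250 μL total → factor 2250/450 = 5
Step 4: 0.35 mL brought to 25.5 mL → factor 25.5/0.35 = 72.857
Dilution factor to tube B = 32.407; to tube D = 11806
[tube B]/[tube D] = (factor to tube D)/(factor to tube B) = 11806/32.407 = 364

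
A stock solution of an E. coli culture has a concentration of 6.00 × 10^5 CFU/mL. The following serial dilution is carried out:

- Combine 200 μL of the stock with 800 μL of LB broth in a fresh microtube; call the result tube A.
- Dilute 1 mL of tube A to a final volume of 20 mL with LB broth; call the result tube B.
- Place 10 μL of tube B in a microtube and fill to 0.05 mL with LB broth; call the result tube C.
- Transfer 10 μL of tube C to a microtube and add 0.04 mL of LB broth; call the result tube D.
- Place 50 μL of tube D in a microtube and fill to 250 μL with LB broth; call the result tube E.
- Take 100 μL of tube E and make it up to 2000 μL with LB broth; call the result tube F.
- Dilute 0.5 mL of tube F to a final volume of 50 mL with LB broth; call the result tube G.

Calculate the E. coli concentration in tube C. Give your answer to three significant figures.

1.20 × 10^3 CFU/mL

Step 1: 200 μL + 800 μL = 1000 μL total → factor 1000/200 = 5
Step 2: 1 mL brought to 20 mL → factor 20/1 = 20
Step 3: 10 μL brought to 0.05 mL → factor 50/10 = 5
Dilution factor through tube C = 5 × 20 × 5 = 500
[tube C] = 6.00 × 10^5 CFU/mL / 500 = 1.20 × 10^3 CFU/mL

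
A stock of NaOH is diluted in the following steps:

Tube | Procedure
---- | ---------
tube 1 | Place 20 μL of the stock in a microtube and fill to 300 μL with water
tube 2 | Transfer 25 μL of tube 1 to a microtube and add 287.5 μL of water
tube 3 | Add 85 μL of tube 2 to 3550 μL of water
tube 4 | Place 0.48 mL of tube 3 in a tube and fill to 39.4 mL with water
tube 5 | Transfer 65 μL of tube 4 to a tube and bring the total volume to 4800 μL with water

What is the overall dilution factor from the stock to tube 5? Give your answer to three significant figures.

4.86 × 10^7

Step 1: 20 μL brought to 300 μL → factor 300/20 = 15
Step 2: 25 μL + 287.5 μL = 312.5 μL total → factor 312.5/25 = 12.5
Step 3: 85 μL + 3550 μL = 3635 μL total → factor 3635/85 = 42.765
Step 4: 0.48 mL brought to 39.4 mL → factor 39.4/0.48 = 82.083
Step 5: 65 μL brought to 4800 μL → factor 4800/65 = 73.846
Overall dilution factor = 15 × 12.5 × 42.765 × 82.083 × 73.846 = 4.8604 × 10^7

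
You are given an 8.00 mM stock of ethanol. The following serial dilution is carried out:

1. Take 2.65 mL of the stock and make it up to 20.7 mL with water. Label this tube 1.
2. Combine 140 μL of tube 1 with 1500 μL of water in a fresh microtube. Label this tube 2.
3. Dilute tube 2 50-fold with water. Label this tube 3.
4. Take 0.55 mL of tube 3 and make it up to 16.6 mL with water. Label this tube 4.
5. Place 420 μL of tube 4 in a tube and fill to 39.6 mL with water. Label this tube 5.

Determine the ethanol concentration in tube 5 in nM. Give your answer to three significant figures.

Step 1: 2.65 mL brought to 20.7 mL → factor 20.7/2.65 = 7.8113
Step 2: 140 μL + 1500 μL = 1640 μL total → factor 1640/140 = 11.714
Step 3: 50-fold → factor 50
Step 4: 0.55 mL brought to 16.6 mL → factor 16.6/0.55 = 30.182
Step 5: 420 μL brought to 39.6 mL → factor 39600/420 = 94.286
Overall dilution factor = 7.8113 × 11.714 × 50 × 30.182 × 94.286 = 1.302 × 10^7
Final = 8.00 mM / 1.302 × 10^7 = 6.145 × 10^-7 mM = 0.614 nM

0.614 nM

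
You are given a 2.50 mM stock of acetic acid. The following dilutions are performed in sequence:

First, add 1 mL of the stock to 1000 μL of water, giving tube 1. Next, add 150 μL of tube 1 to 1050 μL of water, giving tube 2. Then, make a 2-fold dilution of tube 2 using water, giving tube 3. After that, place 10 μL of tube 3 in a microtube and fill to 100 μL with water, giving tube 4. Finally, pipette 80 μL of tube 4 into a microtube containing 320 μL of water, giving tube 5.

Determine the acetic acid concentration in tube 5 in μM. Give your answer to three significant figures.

Step 1: 1 mL + 1000 μL = 2 mL total → factor 2/1 = 2
Step 2: 150 μL + 1050 μL = 1200 μL total → factor 1200/150 = 8
Step 3: 2-fold → factor 2
Step 4: 10 μL brought to 100 μL → factor 100/10 = 10
Step 5: 80 μL + 320 μL = 400 μL total → factor 400/80 = 5
Overall dilution factor = 2 × 8 × 2 × 10 × 5 = 1600
Final = 2.50 mM / 1600 = 0.001563 mM = 1.56 μM

1.56 μM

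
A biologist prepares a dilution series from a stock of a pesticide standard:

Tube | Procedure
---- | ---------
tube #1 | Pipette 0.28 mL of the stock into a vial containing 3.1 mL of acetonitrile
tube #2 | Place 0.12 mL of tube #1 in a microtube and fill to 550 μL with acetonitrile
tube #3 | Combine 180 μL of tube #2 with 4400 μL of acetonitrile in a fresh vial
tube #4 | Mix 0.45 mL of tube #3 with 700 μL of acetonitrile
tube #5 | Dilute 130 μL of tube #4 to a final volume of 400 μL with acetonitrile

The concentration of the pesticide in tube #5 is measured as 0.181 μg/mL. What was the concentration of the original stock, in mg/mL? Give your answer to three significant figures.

2.00 mg/mL

Step 1: 0.28 mL + 3.1 mL = 3.38 mL total → factor 3.38/0.28 = 12.071
Step 2: 0.12 mL brought to 550 μL → factor 0.55/0.12 = 4.5833
Step 3: 180 μL + 4400 μL = 4580 μL total → factor 4580/180 = 25.444
Step 4: 0.45 mL + 700 μL = 1.15 mL total → factor 1.15/0.45 = 2.5556
Step 5: 130 μL brought to 400 μL → factor 400/130 = 3.0769
Overall dilution factor = 12.071 × 4.5833 × 25.444 × 2.5556 × 3.0769 = 11070
Stock = 0.181 μg/mL × 11070 = 2004 μg/mL = 2.00 mg/mL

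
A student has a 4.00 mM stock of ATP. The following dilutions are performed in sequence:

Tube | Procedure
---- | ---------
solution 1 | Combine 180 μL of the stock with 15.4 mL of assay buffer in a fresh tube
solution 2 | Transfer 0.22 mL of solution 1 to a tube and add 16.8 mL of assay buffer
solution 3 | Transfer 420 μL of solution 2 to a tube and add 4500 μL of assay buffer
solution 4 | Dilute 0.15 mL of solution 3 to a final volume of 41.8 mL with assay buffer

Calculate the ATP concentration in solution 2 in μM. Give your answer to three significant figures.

0.597 μM

Step 1: 180 μL + 15.4 mL = 15580 μL total → factor 15580/180 = 86.556
Step 2: 0.22 mL + 16.8 mL = 17.02 mL total → factor 17.02/0.22 = 77.364
Dilution factor through solution 2 = 86.556 × 77.364 = 6696.3
[solution 2] = 4.00 mM / 6696.3 = 0.0005973 mM = 0.597 μM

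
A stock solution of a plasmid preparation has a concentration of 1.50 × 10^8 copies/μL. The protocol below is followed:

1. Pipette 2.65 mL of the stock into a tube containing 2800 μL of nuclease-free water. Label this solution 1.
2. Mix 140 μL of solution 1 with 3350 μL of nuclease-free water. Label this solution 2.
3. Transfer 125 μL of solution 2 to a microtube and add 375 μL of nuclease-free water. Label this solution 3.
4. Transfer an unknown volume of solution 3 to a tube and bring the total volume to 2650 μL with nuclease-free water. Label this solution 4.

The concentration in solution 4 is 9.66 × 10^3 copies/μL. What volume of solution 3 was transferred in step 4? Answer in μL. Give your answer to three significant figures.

35.0 μL

Step 1: 2.65 mL + 2800 μL = 5.45 mL total → factor 5.45/2.65 = 2.0566
Step 2: 140 μL + 3350 μL = 3490 μL total → factor 3490/140 = 24.929
Step 3: 125 μL + 375 μL = 500 μL total → factor 500/125 = 4
Step 4: v brought to 2650 μL → factor = 2650 μL/v
Product of known-step factors = 205.07
Overall factor = 1.50 × 10^8 copies/μL / (9.66 × 10^3 copies/μL) = 15528
Step-4 factor = 15528 / 205.07 = 75.719
v = 2650 μL / 75.719 = 35.0 μL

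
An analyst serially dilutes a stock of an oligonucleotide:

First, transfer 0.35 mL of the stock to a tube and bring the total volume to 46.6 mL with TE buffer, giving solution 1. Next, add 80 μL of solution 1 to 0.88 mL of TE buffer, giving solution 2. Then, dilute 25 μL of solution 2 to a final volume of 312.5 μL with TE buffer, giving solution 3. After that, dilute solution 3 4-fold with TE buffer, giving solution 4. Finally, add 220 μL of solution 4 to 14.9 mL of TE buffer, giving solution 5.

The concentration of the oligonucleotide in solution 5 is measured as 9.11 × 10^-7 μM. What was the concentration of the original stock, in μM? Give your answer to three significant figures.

5.00 μM

Step 1: 0.35 mL brought to 46.6 mL → factor 46.6/0.35 = 133.14
Step 2: 80 μL + 0.88 mL = 960 μL total → factor 960/80 = 12
Step 3: 25 μL brought to 312.5 μL → factor 312.5/25 = 12.5
Step 4: 4-fold → factor 4
Step 5: 220 μL + 14.9 mL = 15120 μL total → factor 15120/220 = 68.727
Overall dilution factor = 133.14 × 12 × 12.5 × 4 × 68.727 = 5.4903 × 10^6
Stock = 9.11 × 10^-7 μM × 5.4903 × 10^6 = 5.00 μM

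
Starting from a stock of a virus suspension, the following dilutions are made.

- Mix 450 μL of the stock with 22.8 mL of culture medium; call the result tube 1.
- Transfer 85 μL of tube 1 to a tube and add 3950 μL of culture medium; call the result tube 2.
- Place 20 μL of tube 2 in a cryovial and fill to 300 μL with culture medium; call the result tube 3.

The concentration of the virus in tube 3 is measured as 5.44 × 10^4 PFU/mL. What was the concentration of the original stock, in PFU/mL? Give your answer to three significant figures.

2.00 × 10^9 PFU/mL

Step 1: 450 μL + 22.8 mL = 23250 μL total → factor 23250/450 = 51.667
Step 2: 85 μL + 3950 μL = 4035 μL total → factor 4035/85 = 47.471
Step 3: 20 μL brought to 300 μL → factor 300/20 = 15
Overall dilution factor = 51.667 × 47.471 × 15 = 36790
Stock = 5.44 × 10^4 PFU/mL × 36790 = 2.00 × 10^9 PFU/mL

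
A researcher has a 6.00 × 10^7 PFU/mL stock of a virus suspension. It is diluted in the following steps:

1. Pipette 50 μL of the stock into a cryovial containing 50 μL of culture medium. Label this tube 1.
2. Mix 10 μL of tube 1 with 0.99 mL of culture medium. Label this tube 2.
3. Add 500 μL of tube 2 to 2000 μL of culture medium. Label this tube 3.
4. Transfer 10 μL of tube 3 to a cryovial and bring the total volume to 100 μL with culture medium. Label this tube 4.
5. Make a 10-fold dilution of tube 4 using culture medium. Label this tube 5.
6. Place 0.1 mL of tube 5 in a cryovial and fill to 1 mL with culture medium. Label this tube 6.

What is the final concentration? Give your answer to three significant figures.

60.0 PFU/mL

Step 1: 50 μL + 50 μL = 100 μL total → factor 100/50 = 2
Step 2: 10 μL + 0.99 mL = 1000 μL total → factor 1000/10 = 100
Step 3: 500 μL + 2000 μL = 2500 μL total → factor 2500/500 = 5
Step 4: 10 μL brought to 100 μL → factor 100/10 = 10
Step 5: 10-fold → factor 10
Step 6: 0.1 mL brought to 1 mL → factor 1/0.1 = 10
Overall dilution factor = 2 × 100 × 5 × 10 × 10 × 10 = 1 × 10^6
Final = 6.00 × 10^7 PFU/mL / 1 × 10^6 = 60.0 PFU/mL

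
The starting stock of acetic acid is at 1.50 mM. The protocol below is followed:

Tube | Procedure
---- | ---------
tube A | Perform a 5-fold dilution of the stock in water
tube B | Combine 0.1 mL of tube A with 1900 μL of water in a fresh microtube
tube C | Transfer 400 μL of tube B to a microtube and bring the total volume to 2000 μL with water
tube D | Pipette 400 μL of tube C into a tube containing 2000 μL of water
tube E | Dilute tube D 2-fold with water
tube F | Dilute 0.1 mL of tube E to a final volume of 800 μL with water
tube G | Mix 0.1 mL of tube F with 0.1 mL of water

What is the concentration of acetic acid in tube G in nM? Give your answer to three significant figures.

Step 1: 5-fold → factor 5
Step 2: 0.1 mL + 1900 μL = 2 mL total → factor 2/0.1 = 20
Step 3: 400 μL brought to 2000 μL → factor 2000/400 = 5
Step 4: 400 μL + 2000 μL = 2400 μL total → factor 2400/400 = 6
Step 5: 2-fold → factor 2
Step 6: 0.1 mL brought to 800 μL → factor 0.8/0.1 = 8
Step 7: 0.1 mL + 0.1 mL = 0.2 mL total → factor 0.2/0.1 = 2
Overall dilution factor = 5 × 20 × 5 × 6 × 2 × 8 × 2 = 96000
Final = 1.50 mM / 96000 = 1.563 × 10^-5 mM = 15.6 nM

15.6 nM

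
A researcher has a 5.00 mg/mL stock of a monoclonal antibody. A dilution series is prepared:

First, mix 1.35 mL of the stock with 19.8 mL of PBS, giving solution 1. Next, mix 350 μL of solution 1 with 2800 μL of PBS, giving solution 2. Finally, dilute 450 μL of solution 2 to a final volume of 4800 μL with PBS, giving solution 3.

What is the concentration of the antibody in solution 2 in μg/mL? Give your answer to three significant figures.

Step 1: 1.35 mL + 19.8 mL = 21.15 mL total → factor 21.15/1.35 = 15.667
Step 2: 350 μL + 2800 μL = 3150 μL total → factor 3150/350 = 9
Dilution factor through solution 2 = 15.667 × 9 = 141
[solution 2] = 5.00 mg/mL / 141 = 0.03546 mg/mL = 35.5 μg/mL

35.5 μg/mL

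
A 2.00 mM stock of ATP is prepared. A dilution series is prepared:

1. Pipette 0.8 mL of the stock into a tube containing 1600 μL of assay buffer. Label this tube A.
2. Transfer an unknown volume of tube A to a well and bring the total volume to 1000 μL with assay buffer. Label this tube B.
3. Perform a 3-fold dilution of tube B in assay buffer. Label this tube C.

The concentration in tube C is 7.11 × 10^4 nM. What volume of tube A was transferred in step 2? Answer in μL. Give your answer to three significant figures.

320 μL

Step 1: 0.8 mL + 1600 μL = 2.4 mL total → factor 2.4/0.8 = 3
Step 2: v brought to 1000 μL → factor = 1000 μL/v
Step 3: 3-fold → factor 3
Product of known-step factors = 9
Overall factor = 2.00 mM / (7.11 × 10^4 nM) = 28.129
Step-2 factor = 28.129 / 9 = 3.1255
v = 1000 μL / 3.1255 = 320 μL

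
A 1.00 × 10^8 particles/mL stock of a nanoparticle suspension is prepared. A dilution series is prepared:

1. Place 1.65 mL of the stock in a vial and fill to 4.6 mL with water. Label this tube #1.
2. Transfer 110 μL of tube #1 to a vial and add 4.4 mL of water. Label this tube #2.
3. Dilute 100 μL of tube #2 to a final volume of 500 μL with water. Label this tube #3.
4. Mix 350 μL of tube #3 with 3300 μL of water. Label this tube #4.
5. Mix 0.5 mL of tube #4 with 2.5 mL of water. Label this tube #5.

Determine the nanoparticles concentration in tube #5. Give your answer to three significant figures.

2.80 × 10^3 particles/mL

Step 1: 1.65 mL brought to 4.6 mL → factor 4.6/1.65 = 2.7879
Step 2: 110 μL + 4.4 mL = 4510 μL total → factor 4510/110 = 41
Step 3: 100 μL brought to 500 μL → factor 500/100 = 5
Step 4: 350 μL + 3300 μL = 3650 μL total → factor 3650/350 = 10.429
Step 5: 0.5 mL + 2.5 mL = 3 mL total → factor 3/0.5 = 6
Overall dilution factor = 2.7879 × 41 × 5 × 10.429 × 6 = 35761
Final = 1.00 × 10^8 particles/mL / 35761 = 2.80 × 10^3 particles/mL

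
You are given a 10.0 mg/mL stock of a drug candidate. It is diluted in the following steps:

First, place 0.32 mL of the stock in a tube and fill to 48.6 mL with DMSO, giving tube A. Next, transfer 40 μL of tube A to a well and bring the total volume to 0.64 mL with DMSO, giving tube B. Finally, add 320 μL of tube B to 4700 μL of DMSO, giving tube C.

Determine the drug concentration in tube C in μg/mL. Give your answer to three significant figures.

0.262 μg/mL

Step 1: 0.32 mL brought to 48.6 mL → factor 48.6/0.32 = 151.88
Step 2: 40 μL brought to 0.64 mL → factor 640/40 = 16
Step 3: 320 μL + 4700 μL = 5020 μL total → factor 5020/320 = 15.688
Overall dilution factor = 151.88 × 16 × 15.688 = 38121
Final = 10.0 mg/mL / 38121 = 0.0002623 mg/mL = 0.262 μg/mL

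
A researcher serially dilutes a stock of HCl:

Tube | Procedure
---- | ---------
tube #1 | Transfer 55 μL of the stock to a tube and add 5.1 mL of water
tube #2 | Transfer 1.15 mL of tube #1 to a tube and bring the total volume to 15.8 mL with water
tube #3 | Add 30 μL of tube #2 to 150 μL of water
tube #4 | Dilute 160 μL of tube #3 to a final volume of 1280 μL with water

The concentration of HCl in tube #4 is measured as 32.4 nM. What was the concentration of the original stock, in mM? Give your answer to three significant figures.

Step 1: 55 μL + 5.1 mL = 5155 μL total → factor 5155/55 = 93.727
Step 2: 1.15 mL brought to 15.8 mL → factor 15.8/1.15 = 13.739
Step 3: 30 μL + 150 μL = 180 μL total → factor 180/30 = 6
Step 4: 160 μL brought to 1280 μL → factor 1280/160 = 8
Overall dilution factor = 93.727 × 13.739 × 6 × 8 = 61811
Stock = 32.4 nM × 61811 = 2.003 × 10^6 nM = 2.00 mM

2.00 mM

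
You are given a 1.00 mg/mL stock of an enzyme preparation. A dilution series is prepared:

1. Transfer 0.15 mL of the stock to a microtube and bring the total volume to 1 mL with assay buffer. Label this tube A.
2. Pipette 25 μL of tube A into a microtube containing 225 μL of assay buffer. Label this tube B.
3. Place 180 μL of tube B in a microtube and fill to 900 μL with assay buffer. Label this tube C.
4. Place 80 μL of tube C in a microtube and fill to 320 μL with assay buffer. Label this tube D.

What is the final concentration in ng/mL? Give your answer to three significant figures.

750 ng/mL

Step 1: 0.15 mL brought to 1 mL → factor 1/0.15 = 6.6667
Step 2: 25 μL + 225 μL = 250 μL total → factor 250/25 = 10
Step 3: 180 μL brought to 900 μL → factor 900/180 = 5
Step 4: 80 μL brought to 320 μL → factor 320/80 = 4
Overall dilution factor = 6.6667 × 10 × 5 × 4 = 1333.3
Final = 1.00 mg/mL / 1333.3 = 0.0007500 mg/mL = 750 ng/mL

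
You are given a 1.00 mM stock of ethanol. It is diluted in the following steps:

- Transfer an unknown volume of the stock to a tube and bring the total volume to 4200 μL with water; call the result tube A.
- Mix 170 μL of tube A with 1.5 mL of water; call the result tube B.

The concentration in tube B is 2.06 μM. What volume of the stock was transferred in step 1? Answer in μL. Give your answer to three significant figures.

Step 1: v brought to 4200 μL → factor = 4200 μL/v
Step 2: 170 μL + 1.5 mL = 1670 μL total → factor 1670/170 = 9.8235
Product of known-step factors = 9.8235
Overall factor = 1.00 mM / (2.06 μM) = 485.44
Step-1 factor = 485.44 / 9.8235 = 49.416
v = 4200 μL / 49.416 = 85.0 μL

85.0 μL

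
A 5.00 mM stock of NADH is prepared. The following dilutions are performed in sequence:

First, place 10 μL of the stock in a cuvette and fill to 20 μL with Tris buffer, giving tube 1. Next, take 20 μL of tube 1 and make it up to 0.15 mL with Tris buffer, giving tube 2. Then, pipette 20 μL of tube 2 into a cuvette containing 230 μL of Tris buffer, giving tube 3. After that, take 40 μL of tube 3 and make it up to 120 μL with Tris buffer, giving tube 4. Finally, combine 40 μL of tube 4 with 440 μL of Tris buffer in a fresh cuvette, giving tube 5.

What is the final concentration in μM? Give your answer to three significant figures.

0.741 μM

Step 1: 10 μL brought to 20 μL → factor 20/10 = 2
Step 2: 20 μL brought to 0.15 mL → factor 150/20 = 7.5
Step 3: 20 μL + 230 μL = 250 μL total → factor 250/20 = 12.5
Step 4: 40 μL brought to 120 μL → factor 120/40 = 3
Step 5: 40 μL + 440 μL = 480 μL total → factor 480/40 = 12
Overall dilution factor = 2 × 7.5 × 12.5 × 3 × 12 = 6750
Final = 5.00 mM / 6750 = 0.0007407 mM = 0.741 μM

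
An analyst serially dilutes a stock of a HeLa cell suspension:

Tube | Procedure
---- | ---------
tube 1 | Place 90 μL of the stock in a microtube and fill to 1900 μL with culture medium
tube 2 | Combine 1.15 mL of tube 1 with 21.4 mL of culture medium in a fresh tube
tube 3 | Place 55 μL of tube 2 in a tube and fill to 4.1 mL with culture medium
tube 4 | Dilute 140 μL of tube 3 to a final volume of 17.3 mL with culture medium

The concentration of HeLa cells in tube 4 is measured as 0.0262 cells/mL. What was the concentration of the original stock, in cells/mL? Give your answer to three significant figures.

9.99 × 10^4 cells/mL

Step 1: 90 μL brought to 1900 μL → factor 1900/90 = 21.111
Step 2: 1.15 mL + 21.4 mL = 22.55 mL total → factor 22.55/1.15 = 19.609
Step 3: 55 μL brought to 4.1 mL → factor 4100/55 = 74.545
Step 4: 140 μL brought to 17.3 mL → factor 17300/140 = 123.57
Overall dilution factor = 21.111 × 19.609 × 74.545 × 123.57 = 3.8133 × 10^6
Stock = 0.0262 cells/mL × 3.8133 × 10^6 = 9.99 × 10^4 cells/mL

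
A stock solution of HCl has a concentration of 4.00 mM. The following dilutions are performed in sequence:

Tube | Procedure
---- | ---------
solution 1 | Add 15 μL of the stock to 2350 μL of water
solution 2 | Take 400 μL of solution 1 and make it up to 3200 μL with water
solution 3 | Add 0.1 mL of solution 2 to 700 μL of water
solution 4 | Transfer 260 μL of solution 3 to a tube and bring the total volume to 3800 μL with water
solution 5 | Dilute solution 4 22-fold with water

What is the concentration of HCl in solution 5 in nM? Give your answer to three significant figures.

Step 1: 15 μL + 2350 μL = 2365 μL total → factor 2365/15 = 157.67
Step 2: 400 μL brought to 3200 μL → factor 3200/400 = 8
Step 3: 0.1 mL + 700 μL = 0.8 mL total → factor 0.8/0.1 = 8
Step 4: 260 μL brought to 3800 μL → factor 3800/260 = 14.615
Step 5: 22-fold → factor 22
Overall dilution factor = 157.67 × 8 × 8 × 14.615 × 22 = 3.2445 × 10^6
Final = 4.00 mM / 3.2445 × 10^6 = 1.233 × 10^-6 mM = 1.23 nM

1.23 nM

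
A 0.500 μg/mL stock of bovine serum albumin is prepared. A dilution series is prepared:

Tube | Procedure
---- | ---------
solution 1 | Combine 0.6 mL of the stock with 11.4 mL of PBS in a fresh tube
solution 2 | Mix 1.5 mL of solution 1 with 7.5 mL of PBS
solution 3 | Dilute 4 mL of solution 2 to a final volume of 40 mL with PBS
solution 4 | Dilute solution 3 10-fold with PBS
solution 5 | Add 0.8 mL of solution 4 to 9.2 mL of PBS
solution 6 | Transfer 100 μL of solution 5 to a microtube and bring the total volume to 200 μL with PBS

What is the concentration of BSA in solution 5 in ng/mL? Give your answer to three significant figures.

Step 1: 0.6 mL + 11.4 mL = 12 mL total → factor 12/0.6 = 20
Step 2: 1.5 mL + 7.5 mL = 9 mL total → factor 9/1.5 = 6
Step 3: 4 mL brought to 40 mL → factor 40/4 = 10
Step 4: 10-fold → factor 10
Step 5: 0.8 mL + 9.2 mL = 10 mL total → factor 10/0.8 = 12.5
Dilution factor through solution 5 = 20 × 6 × 10 × 10 × 12.5 = 1.5 × 10^5
[solution 5] = 0.500 μg/mL / 1.5 × 10^5 = 3.333 × 10^-6 μg/mL = 0.00333 ng/mL

0.00333 ng/mL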